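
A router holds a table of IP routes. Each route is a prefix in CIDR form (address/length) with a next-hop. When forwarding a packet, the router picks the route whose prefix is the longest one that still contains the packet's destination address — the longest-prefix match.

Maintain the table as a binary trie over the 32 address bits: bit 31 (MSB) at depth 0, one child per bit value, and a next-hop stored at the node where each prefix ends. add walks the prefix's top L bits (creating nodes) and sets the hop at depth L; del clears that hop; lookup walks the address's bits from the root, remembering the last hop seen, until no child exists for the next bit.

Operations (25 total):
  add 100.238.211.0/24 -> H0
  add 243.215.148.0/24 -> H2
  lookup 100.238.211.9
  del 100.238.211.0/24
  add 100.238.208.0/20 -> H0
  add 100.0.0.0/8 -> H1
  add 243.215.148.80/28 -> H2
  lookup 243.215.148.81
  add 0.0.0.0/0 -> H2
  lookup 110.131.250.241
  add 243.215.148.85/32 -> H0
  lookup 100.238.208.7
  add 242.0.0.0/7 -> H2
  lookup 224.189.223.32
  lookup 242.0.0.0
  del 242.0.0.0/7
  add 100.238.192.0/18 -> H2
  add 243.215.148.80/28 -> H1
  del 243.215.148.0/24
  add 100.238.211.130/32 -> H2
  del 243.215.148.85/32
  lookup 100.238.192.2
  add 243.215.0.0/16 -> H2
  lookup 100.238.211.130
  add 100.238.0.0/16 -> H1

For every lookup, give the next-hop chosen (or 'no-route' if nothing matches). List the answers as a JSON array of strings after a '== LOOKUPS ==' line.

Apply in order:
  add 100.238.211.0/24 -> H0 at depth 24
  add 243.215.148.0/24 -> H2 at depth 24
  ? 100.238.211.9  path d0:-→d1:-→d2:-→d3:-→d4:-→d5:-→d6:-→d7:-→d8:-→d9:-→d10:-→d11:-→d12:-→d13:-→d14:-→d15:-→d16:-→d17:-→d18:-→d19:-→d20:-→d21:-→d22:-→d23:-→d24:H0  best=H0
  del 100.238.211.0/24 (clear depth 24)
  add 100.238.208.0/20 -> H0 at depth 20
  add 100.0.0.0/8 -> H1 at depth 8
  add 243.215.148.80/28 -> H2 at depth 28
  ? 243.215.148.81  path d0:-→d1:-→d2:-→d3:-→d4:-→d5:-→d6:-→d7:-→d8:-→d9:-→d10:-→d11:-→d12:-→d13:-→d14:-→d15:-→d16:-→d17:-→d18:-→d19:-→d20:-→d21:-→d22:-→d23:-→d24:H2→d25:-→d26:-→d27:-→d28:H2  best=H2
  add 0.0.0.0/0 -> H2 at depth 0
  ? 110.131.250.241  path d0:H2→d1:-→d2:-→d3:-→d4:-  best=H2
  add 243.215.148.85/32 -> H0 at depth 32
  ? 100.238.208.7  path d0:H2→d1:-→d2:-→d3:-→d4:-→d5:-→d6:-→d7:-→d8:H1→d9:-→d10:-→d11:-→d12:-→d13:-→d14:-→d15:-→d16:-→d17:-→d18:-→d19:-→d20:H0→d21:-→d22:-  best=H0
  add 242.0.0.0/7 -> H2 at depth 7
  ? 224.189.223.32  path d0:H2→d1:-→d2:-→d3:-  best=H2
  ? 242.0.0.0  path d0:H2→d1:-→d2:-→d3:-→d4:-→d5:-→d6:-→d7:H2  best=H2
  del 242.0.0.0/7 (clear depth 7)
  add 100.238.192.0/18 -> H2 at depth 18
  add 243.215.148.80/28 -> H1 at depth 28
  del 243.215.148.0/24 (clear depth 24)
  add 100.238.211.130/32 -> H2 at depth 32
  del 243.215.148.85/32 (clear depth 32)
  ? 100.238.192.2  path d0:H2→d1:-→d2:-→d3:-→d4:-→d5:-→d6:-→d7:-→d8:H1→d9:-→d10:-→d11:-→d12:-→d13:-→d14:-→d15:-→d16:-→d17:-→d18:H2→d19:-  best=H2
  add 243.215.0.0/16 -> H2 at depth 16
  ? 100.238.211.130  path d0:H2→d1:-→d2:-→d3:-→d4:-→d5:-→d6:-→d7:-→d8:H1→d9:-→d10:-→d11:-→d12:-→d13:-→d14:-→d15:-→d16:-→d17:-→d18:H2→d19:-→d20:H0→d21:-→d22:-→d23:-→d24:-→d25:-→d26:-→d27:-→d28:-→d29:-→d30:-→d31:-→d32:H2  best=H2
  add 100.238.0.0/16 -> H1 at depth 16

== LOOKUPS ==
["H0","H2","H2","H0","H2","H2","H2","H2"]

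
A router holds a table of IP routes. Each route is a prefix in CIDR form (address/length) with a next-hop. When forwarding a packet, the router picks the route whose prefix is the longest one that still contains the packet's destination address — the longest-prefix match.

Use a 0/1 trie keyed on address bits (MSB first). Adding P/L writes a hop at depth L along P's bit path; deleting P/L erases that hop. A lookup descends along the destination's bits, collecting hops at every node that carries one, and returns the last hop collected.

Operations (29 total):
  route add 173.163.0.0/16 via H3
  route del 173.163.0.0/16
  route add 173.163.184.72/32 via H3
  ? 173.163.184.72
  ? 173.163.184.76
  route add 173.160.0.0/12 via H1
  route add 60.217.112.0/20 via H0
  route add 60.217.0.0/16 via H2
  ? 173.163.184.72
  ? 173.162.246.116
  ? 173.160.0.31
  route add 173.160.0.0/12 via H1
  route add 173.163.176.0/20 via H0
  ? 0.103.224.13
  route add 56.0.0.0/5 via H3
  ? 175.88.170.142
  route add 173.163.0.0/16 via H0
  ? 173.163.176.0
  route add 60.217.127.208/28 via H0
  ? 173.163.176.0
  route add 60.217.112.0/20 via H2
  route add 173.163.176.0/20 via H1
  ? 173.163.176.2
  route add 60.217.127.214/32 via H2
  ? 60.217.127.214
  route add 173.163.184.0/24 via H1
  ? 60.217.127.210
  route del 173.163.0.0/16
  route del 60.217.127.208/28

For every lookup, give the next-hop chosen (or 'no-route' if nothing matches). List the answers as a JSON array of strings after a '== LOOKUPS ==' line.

Process each operation:
  add 173.163.0.0/16 -> H3 at depth 16
  del 173.163.0.0/16 (clear depth 16)
  add 173.163.184.72/32 -> H3 at depth 32
  ? 173.163.184.72  path d0:-→d1:-→d2:-→d3:-→d4:-→d5:-→d6:-→d7:-→d8:-→d9:-→d10:-→d11:-→d12:-→d13:-→d14:-→d15:-→d16:-→d17:-→d18:-→d19:-→d20:-→d21:-→d22:-→d23:-→d24:-→d25:-→d26:-→d27:-→d28:-→d29:-→d30:-→d31:-→d32:H3  best=H3
  ? 173.163.184.76  path d0:-→d1:-→d2:-→d3:-→d4:-→d5:-→d6:-→d7:-→d8:-→d9:-→d10:-→d11:-→d12:-→d13:-→d14:-→d15:-→d16:-→d17:-→d18:-→d19:-→d20:-→d21:-→d22:-→d23:-→d24:-→d25:-→d26:-→d27:-→d28:-→d29:-  best=no-route
  add 173.160.0.0/12 -> H1 at depth 12
  add 60.217.112.0/20 -> H0 at depth 20
  add 60.217.0.0/16 -> H2 at depth 16
  ? 173.163.184.72  path d0:-→d1:-→d2:-→d3:-→d4:-→d5:-→d6:-→d7:-→d8:-→d9:-→d10:-→d11:-→d12:H1→d13:-→d14:-→d15:-→d16:-→d17:-→d18:-→d19:-→d20:-→d21:-→d22:-→d23:-→d24:-→d25:-→d26:-→d27:-→d28:-→d29:-→d30:-→d31:-→d32:H3  best=H3
  ? 173.162.246.116  path d0:-→d1:-→d2:-→d3:-→d4:-→d5:-→d6:-→d7:-→d8:-→d9:-→d10:-→d11:-→d12:H1→d13:-→d14:-→d15:-  best=H1
  ? 173.160.0.31  path d0:-→d1:-→d2:-→d3:-→d4:-→d5:-→d6:-→d7:-→d8:-→d9:-→d10:-→d11:-→d12:H1→d13:-→d14:-  best=H1
  add 173.160.0.0/12 -> H1 at depth 12
  add 173.163.176.0/20 -> H0 at depth 20
  ? 0.103.224.13  path d0:-→d1:-→d2:-  best=no-route
  add 56.0.0.0/5 -> H3 at depth 5
  ? 175.88.170.142  path d0:-→d1:-→d2:-→d3:-→d4:-→d5:-→d6:-  best=no-route
  add 173.163.0.0/16 -> H0 at depth 16
  ? 173.163.176.0  path d0:-→d1:-→d2:-→d3:-→d4:-→d5:-→d6:-→d7:-→d8:-→d9:-→d10:-→d11:-→d12:H1→d13:-→d14:-→d15:-→d16:H0→d17:-→d18:-→d19:-→d20:H0  best=H0
  add 60.217.127.208/28 -> H0 at depth 28
  ? 173.163.176.0  path d0:-→d1:-→d2:-→d3:-→d4:-→d5:-→d6:-→d7:-→d8:-→d9:-→d10:-→d11:-→d12:H1→d13:-→d14:-→d15:-→d16:H0→d17:-→d18:-→d19:-→d20:H0  best=H0
  add 60.217.112.0/20 -> H2 at depth 20
  add 173.163.176.0/20 -> H1 at depth 20
  ? 173.163.176.2  path d0:-→d1:-→d2:-→d3:-→d4:-→d5:-→d6:-→d7:-→d8:-→d9:-→d10:-→d11:-→d12:H1→d13:-→d14:-→d15:-→d16:H0→d17:-→d18:-→d19:-→d20:H1  best=H1
  add 60.217.127.214/32 -> H2 at depth 32
  ? 60.217.127.214  path d0:-→d1:-→d2:-→d3:-→d4:-→d5:H3→d6:-→d7:-→d8:-→d9:-→d10:-→d11:-→d12:-→d13:-→d14:-→d15:-→d16:H2→d17:-→d18:-→d19:-→d20:H2→d21:-→d22:-→d23:-→d24:-→d25:-→d26:-→d27:-→d28:H0→d29:-→d30:-→d31:-→d32:H2  best=H2
  add 173.163.184.0/24 -> H1 at depth 24
  ? 60.217.127.210  path d0:-→d1:-→d2:-→d3:-→d4:-→d5:H3→d6:-→d7:-→d8:-→d9:-→d10:-→d11:-→d12:-→d13:-→d14:-→d15:-→d16:H2→d17:-→d18:-→d19:-→d20:H2→d21:-→d22:-→d23:-→d24:-→d25:-→d26:-→d27:-→d28:H0→d29:-  best=H0
  del 173.163.0.0/16 (clear depth 16)
  del 60.217.127.208/28 (clear depth 28)

== LOOKUPS ==
["H3","no-route","H3","H1","H1","no-route","no-route","H0","H0","H1","H2","H0"]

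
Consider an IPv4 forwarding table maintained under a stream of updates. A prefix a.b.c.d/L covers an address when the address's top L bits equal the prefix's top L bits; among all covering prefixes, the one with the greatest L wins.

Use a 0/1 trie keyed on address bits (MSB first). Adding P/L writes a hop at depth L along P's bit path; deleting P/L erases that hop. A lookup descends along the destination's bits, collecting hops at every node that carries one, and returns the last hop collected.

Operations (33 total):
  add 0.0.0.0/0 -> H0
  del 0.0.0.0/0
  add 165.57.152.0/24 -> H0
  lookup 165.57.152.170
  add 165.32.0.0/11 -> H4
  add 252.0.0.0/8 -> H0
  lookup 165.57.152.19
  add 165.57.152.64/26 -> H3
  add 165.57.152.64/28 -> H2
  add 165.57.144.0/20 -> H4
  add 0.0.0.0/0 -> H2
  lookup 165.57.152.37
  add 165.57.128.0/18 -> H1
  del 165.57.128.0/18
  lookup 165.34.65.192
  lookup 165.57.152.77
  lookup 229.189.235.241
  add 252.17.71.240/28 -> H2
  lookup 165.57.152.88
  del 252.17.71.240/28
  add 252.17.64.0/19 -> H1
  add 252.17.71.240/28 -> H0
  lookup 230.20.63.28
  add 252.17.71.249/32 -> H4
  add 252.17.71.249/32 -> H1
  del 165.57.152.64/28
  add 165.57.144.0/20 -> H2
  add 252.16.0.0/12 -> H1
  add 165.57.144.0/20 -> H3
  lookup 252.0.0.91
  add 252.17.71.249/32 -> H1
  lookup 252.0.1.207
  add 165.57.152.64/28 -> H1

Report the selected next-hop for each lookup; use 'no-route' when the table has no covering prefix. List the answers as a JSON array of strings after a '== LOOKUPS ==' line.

Trace:
  add 0.0.0.0/0 -> H0 at depth 0
  del 0.0.0.0/0 (clear depth 0)
  add 165.57.152.0/24 -> H0 at depth 24
  ? 165.57.152.170  path d0:-→d1:-→d2:-→d3:-→d4:-→d5:-→d6:-→d7:-→d8:-→d9:-→d10:-→d11:-→d12:-→d13:-→d14:-→d15:-→d16:-→d17:-→d18:-→d19:-→d20:-→d21:-→d22:-→d23:-→d24:H0  best=H0
  add 165.32.0.0/11 -> H4 at depth 11
  add 252.0.0.0/8 -> H0 at depth 8
  ? 165.57.152.19  path d0:-→d1:-→d2:-→d3:-→d4:-→d5:-→d6:-→d7:-→d8:-→d9:-→d10:-→d11:H4→d12:-→d13:-→d14:-→d15:-→d16:-→d17:-→d18:-→d19:-→d20:-→d21:-→d22:-→d23:-→d24:H0  best=H0
  add 165.57.152.64/26 -> H3 at depth 26
  add 165.57.152.64/28 -> H2 at depth 28
  add 165.57.144.0/20 -> H4 at depth 20
  add 0.0.0.0/0 -> H2 at depth 0
  ? 165.57.152.37  path d0:H2→d1:-→d2:-→d3:-→d4:-→d5:-→d6:-→d7:-→d8:-→d9:-→d10:-→d11:H4→d12:-→d13:-→d14:-→d15:-→d16:-→d17:-→d18:-→d19:-→d20:H4→d21:-→d22:-→d23:-→d24:H0→d25:-  best=H0
  add 165.57.128.0/18 -> H1 at depth 18
  del 165.57.128.0/18 (clear depth 18)
  ? 165.34.65.192  path d0:H2→d1:-→d2:-→d3:-→d4:-→d5:-→d6:-→d7:-→d8:-→d9:-→d10:-→d11:H4  best=H4
  ? 165.57.152.77  path d0:H2→d1:-→d2:-→d3:-→d4:-→d5:-→d6:-→d7:-→d8:-→d9:-→d10:-→d11:H4→d12:-→d13:-→d14:-→d15:-→d16:-→d17:-→d18:-→d19:-→d20:H4→d21:-→d22:-→d23:-→d24:H0→d25:-→d26:H3→d27:-→d28:H2  best=H2
  ? 229.189.235.241  path d0:H2→d1:-→d2:-→d3:-  best=H2
  add 252.17.71.240/28 -> H2 at depth 28
  ? 165.57.152.88  path d0:H2→d1:-→d2:-→d3:-→d4:-→d5:-→d6:-→d7:-→d8:-→d9:-→d10:-→d11:H4→d12:-→d13:-→d14:-→d15:-→d16:-→d17:-→d18:-→d19:-→d20:H4→d21:-→d22:-→d23:-→d24:H0→d25:-→d26:H3→d27:-  best=H3
  del 252.17.71.240/28 (clear depth 28)
  add 252.17.64.0/19 -> H1 at depth 19
  add 252.17.71.240/28 -> H0 at depth 28
  ? 230.20.63.28  path d0:H2→d1:-→d2:-→d3:-  best=H2
  add 252.17.71.249/32 -> H4 at depth 32
  add 252.17.71.249/32 -> H1 at depth 32
  del 165.57.152.64/28 (clear depth 28)
  add 165.57.144.0/20 -> H2 at depth 20
  add 252.16.0.0/12 -> H1 at depth 12
  add 165.57.144.0/20 -> H3 at depth 20
  ? 252.0.0.91  path d0:H2→d1:-→d2:-→d3:-→d4:-→d5:-→d6:-→d7:-→d8:H0→d9:-→d10:-→d11:-  best=H0
  add 252.17.71.249/32 -> H1 at depth 32
  ? 252.0.1.207  path d0:H2→d1:-→d2:-→d3:-→d4:-→d5:-→d6:-→d7:-→d8:H0→d9:-→d10:-→d11:-  best=H0
  add 165.57.152.64/28 -> H1 at depth 28

== LOOKUPS ==
["H0","H0","H0","H4","H2","H2","H3","H2","H0","H0"]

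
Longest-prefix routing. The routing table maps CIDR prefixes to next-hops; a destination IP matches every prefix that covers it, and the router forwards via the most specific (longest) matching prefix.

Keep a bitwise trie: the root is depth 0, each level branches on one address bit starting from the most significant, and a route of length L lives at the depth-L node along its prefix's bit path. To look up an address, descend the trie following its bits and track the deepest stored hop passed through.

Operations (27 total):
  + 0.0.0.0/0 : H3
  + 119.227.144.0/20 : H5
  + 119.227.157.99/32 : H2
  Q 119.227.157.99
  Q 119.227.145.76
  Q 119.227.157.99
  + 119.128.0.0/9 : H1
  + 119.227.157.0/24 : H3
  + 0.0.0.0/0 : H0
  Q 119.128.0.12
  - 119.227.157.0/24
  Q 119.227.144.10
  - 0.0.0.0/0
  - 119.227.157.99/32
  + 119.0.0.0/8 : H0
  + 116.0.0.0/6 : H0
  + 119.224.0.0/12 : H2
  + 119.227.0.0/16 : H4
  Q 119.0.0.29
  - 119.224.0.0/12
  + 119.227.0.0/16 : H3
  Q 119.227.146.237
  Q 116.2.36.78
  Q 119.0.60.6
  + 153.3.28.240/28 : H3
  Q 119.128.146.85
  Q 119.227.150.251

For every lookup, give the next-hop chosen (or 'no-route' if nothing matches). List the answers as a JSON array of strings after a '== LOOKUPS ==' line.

Apply in order:
  + 0.0.0.0/0 (H3) depth=0
  + 119.227.144.0/20 (H5) depth=20
  + 119.227.157.99/32 (H2) depth=32
  ? 119.227.157.99  path d0:H3→d1:-→d2:-→d3:-→d4:-→d5:-→d6:-→d7:-→d8:-→d9:-→d10:-→d11:-→d12:-→d13:-→d14:-→d15:-→d16:-→d17:-→d18:-→d19:-→d20:H5→d21:-→d22:-→d23:-→d24:-→d25:-→d26:-→d27:-→d28:-→d29:-→d30:-→d31:-→d32:H2  best=H2
  ? 119.227.145.76  path d0:H3→d1:-→d2:-→d3:-→d4:-→d5:-→d6:-→d7:-→d8:-→d9:-→d10:-→d11:-→d12:-→d13:-→d14:-→d15:-→d16:-→d17:-→d18:-→d19:-→d20:H5  best=H5
  ? 119.227.157.99  path d0:H3→d1:-→d2:-→d3:-→d4:-→d5:-→d6:-→d7:-→d8:-→d9:-→d10:-→d11:-→d12:-→d13:-→d14:-→d15:-→d16:-→d17:-→d18:-→d19:-→d20:H5→d21:-→d22:-→d23:-→d24:-→d25:-→d26:-→d27:-→d28:-→d29:-→d30:-→d31:-→d32:H2  best=H2
  + 119.128.0.0/9 (H1) depth=9
  + 119.227.157.0/24 (H3) depth=24
  + 0.0.0.0/0 (H0) depth=0
  ? 119.128.0.12  path d0:H0→d1:-→d2:-→d3:-→d4:-→d5:-→d6:-→d7:-→d8:-→d9:H1  best=H1
  del 119.227.157.0/24 (clear depth 24)
  ? 119.227.144.10  path d0:H0→d1:-→d2:-→d3:-→d4:-→d5:-→d6:-→d7:-→d8:-→d9:H1→d10:-→d11:-→d12:-→d13:-→d14:-→d15:-→d16:-→d17:-→d18:-→d19:-→d20:H5  best=H5
  del 0.0.0.0/0 (clear depth 0)
  del 119.227.157.99/32 (clear depth 32)
  + 119.0.0.0/8 (H0) depth=8
  + 116.0.0.0/6 (H0) depth=6
  + 119.224.0.0/12 (H2) depth=12
  + 119.227.0.0/16 (H4) depth=16
  ? 119.0.0.29  path d0:-→d1:-→d2:-→d3:-→d4:-→d5:-→d6:H0→d7:-→d8:H0  best=H0
  del 119.224.0.0/12 (clear depth 12)
  + 119.227.0.0/16 (H3) depth=16
  ? 119.227.146.237  path d0:-→d1:-→d2:-→d3:-→d4:-→d5:-→d6:H0→d7:-→d8:H0→d9:H1→d10:-→d11:-→d12:-→d13:-→d14:-→d15:-→d16:H3→d17:-→d18:-→d19:-→d20:H5  best=H5
  ? 116.2.36.78  path d0:-→d1:-→d2:-→d3:-→d4:-→d5:-→d6:H0  best=H0
  ? 119.0.60.6  path d0:-→d1:-→d2:-→d3:-→d4:-→d5:-→d6:H0→d7:-→d8:H0  best=H0
  + 153.3.28.240/28 (H3) depth=28
  ? 119.128.146.85  path d0:-→d1:-→d2:-→d3:-→d4:-→d5:-→d6:H0→d7:-→d8:H0→d9:H1  best=H1
  ? 119.227.150.251  path d0:-→d1:-→d2:-→d3:-→d4:-→d5:-→d6:H0→d7:-→d8:H0→d9:H1→d10:-→d11:-→d12:-→d13:-→d14:-→d15:-→d16:H3→d17:-→d18:-→d19:-→d20:H5  best=H5

== LOOKUPS ==
["H2","H5","H2","H1","H5","H0","H5","H0","H0","H1","H5"]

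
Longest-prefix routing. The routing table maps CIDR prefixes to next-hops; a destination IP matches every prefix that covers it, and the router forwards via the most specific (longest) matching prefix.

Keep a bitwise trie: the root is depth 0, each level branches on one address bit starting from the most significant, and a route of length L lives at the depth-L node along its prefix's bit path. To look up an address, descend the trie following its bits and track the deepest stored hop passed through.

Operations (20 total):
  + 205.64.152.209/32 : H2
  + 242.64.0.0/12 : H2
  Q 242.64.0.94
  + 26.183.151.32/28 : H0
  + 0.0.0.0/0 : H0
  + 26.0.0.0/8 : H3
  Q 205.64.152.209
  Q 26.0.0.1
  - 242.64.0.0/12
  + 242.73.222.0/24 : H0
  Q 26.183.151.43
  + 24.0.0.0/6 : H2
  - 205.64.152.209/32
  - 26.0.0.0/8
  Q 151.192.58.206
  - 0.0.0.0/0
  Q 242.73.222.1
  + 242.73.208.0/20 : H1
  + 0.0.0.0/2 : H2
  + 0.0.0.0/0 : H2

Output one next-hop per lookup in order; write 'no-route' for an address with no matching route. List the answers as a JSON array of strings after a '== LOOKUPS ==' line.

Trace:
  add 205.64.152.209/32 -> H2 at depth 32
  add 242.64.0.0/12 -> H2 at depth 12
  Q 242.64.0.94: descend 111100100100 ; hops seen [H2] ; pick H2
  add 26.183.151.32/28 -> H0 at depth 28
  add 0.0.0.0/0 -> H0 at depth 0
  add 26.0.0.0/8 -> H3 at depth 8
  Q 205.64.152.209: descend 11001101010000001001100011010001 ; hops seen [H0,H2] ; pick H2
  Q 26.0.0.1: descend 00011010 ; hops seen [H0,H3] ; pick H3
  del 242.64.0.0/12 (clear depth 12)
  add 242.73.222.0/24 -> H0 at depth 24
  Q 26.183.151.43: descend 0001101010110111100101110010 ; hops seen [H0,H3,H0] ; pick H0
  add 24.0.0.0/6 -> H2 at depth 6
  del 205.64.152.209/32 (clear depth 32)
  del 26.0.0.0/8 (clear depth 8)
  Q 151.192.58.206: descend 1 ; hops seen [H0] ; pick H0
  del 0.0.0.0/0 (clear depth 0)
  Q 242.73.222.1: descend 111100100100100111011110 ; hops seen [H0] ; pick H0
  add 242.73.208.0/20 -> H1 at depth 20
  add 0.0.0.0/2 -> H2 at depth 2
  add 0.0.0.0/0 -> H2 at depth 0

== LOOKUPS ==
["H2","H2","H3","H0","H0","H0"]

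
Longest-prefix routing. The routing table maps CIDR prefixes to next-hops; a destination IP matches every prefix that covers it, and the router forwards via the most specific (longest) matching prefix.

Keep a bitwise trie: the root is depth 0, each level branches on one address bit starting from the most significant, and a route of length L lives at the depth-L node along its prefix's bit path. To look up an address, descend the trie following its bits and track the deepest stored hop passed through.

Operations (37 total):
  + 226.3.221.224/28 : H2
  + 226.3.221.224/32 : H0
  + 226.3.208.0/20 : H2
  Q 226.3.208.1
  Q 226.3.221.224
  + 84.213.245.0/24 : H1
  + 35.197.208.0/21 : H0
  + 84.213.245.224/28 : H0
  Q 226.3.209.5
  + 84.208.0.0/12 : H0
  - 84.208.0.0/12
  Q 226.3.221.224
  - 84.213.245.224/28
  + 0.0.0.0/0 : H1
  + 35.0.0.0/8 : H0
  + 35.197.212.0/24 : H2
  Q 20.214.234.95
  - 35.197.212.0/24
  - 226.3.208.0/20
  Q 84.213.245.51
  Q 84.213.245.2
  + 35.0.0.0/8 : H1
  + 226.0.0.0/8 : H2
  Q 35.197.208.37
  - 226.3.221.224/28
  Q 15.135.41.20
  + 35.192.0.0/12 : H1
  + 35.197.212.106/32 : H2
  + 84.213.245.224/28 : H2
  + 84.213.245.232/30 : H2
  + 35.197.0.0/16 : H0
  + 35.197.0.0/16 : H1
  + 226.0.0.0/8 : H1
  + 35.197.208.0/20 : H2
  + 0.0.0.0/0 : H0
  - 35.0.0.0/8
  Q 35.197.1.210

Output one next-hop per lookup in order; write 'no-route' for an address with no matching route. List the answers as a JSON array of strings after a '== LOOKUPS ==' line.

Process each operation:
  + 226.3.221.224/28 (H2) depth=28
  + 226.3.221.224/32 (H0) depth=32
  + 226.3.208.0/20 (H2) depth=20
  Q 226.3.208.1: descend 11100010000000111101 ; hops seen [H2] ; pick H2
  Q 226.3.221.224: descend 11100010000000111101110111100000 ; hops seen [H2,H2,H0] ; pick H0
  + 84.213.245.0/24 (H1) depth=24
  + 35.197.208.0/21 (H0) depth=21
  + 84.213.245.224/28 (H0) depth=28
  Q 226.3.209.5: descend 11100010000000111101 ; hops seen [H2] ; pick H2
  + 84.208.0.0/12 (H0) depth=12
  - 84.208.0.0/12 clear@12
  Q 226.3.221.224: descend 11100010000000111101110111100000 ; hops seen [H2,H2,H0] ; pick H0
  - 84.213.245.224/28 clear@28
  + 0.0.0.0/0 (H1) depth=0
  + 35.0.0.0/8 (H0) depth=8
  + 35.197.212.0/24 (H2) depth=24
  Q 20.214.234.95: descend 00 ; hops seen [H1] ; pick H1
  - 35.197.212.0/24 clear@24
  - 226.3.208.0/20 clear@20
  Q 84.213.245.51: descend 010101001101010111110101 ; hops seen [H1,H1] ; pick H1
  Q 84.213.245.2: descend 010101001101010111110101 ; hops seen [H1,H1] ; pick H1
  + 35.0.0.0/8 (H1) depth=8
  + 226.0.0.0/8 (H2) depth=8
  Q 35.197.208.37: descend 001000111100010111010 ; hops seen [H1,H1,H0] ; pick H0
  - 226.3.221.224/28 clear@28
  Q 15.135.41.20: descend 00 ; hops seen [H1] ; pick H1
  + 35.192.0.0/12 (H1) depth=12
  + 35.197.212.106/32 (H2) depth=32
  + 84.213.245.224/28 (H2) depth=28
  + 84.213.245.232/30 (H2) depth=30
  + 35.197.0.0/16 (H0) depth=16
  + 35.197.0.0/16 (H1) depth=16
  + 226.0.0.0/8 (H1) depth=8
  + 35.197.208.0/20 (H2) depth=20
  + 0.0.0.0/0 (H0) depth=0
  - 35.0.0.0/8 clear@8
  Q 35.197.1.210: descend 0010001111000101 ; hops seen [H0,H1,H1] ; pick H1

== LOOKUPS ==
["H2","H0","H2","H0","H1","H1","H1","H0","H1","H1"]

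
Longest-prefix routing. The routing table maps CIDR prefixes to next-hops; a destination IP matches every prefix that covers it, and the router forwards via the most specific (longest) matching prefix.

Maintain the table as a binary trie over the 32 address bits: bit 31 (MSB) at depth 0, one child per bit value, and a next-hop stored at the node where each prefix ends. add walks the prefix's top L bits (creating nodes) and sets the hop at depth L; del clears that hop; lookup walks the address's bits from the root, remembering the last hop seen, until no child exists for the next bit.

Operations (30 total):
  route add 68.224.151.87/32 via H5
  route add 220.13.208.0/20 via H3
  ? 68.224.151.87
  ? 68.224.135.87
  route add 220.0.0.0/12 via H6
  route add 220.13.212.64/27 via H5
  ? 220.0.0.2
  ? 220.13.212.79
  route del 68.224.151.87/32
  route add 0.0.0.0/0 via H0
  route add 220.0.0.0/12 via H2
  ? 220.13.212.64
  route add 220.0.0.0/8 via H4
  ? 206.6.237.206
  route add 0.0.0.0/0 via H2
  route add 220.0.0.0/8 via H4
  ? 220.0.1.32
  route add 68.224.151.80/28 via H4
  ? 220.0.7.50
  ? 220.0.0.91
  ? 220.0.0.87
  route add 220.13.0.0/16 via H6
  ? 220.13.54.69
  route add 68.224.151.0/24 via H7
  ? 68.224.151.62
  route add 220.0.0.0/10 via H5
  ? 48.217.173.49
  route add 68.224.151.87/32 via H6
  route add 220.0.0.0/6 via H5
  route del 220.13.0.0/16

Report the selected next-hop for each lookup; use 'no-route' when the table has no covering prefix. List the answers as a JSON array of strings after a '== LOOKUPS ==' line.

Process each operation:
  + 68.224.151.87/32 (H5) depth=32
  + 220.13.208.0/20 (H3) depth=20
  Q 68.224.151.87: descend 01000100111000001001011101010111 ; hops seen [H5] ; pick H5
  Q 68.224.135.87: descend 0100010011100000100 ; hops seen [∅] ; pick no-route
  + 220.0.0.0/12 (H6) depth=12
  + 220.13.212.64/27 (H5) depth=27
  Q 220.0.0.2: descend 110111000000 ; hops seen [H6] ; pick H6
  Q 220.13.212.79: descend 110111000000110111010100010 ; hops seen [H6,H3,H5] ; pick H5
  del 68.224.151.87/32 (clear depth 32)
  + 0.0.0.0/0 (H0) depth=0
  + 220.0.0.0/12 (H2) depth=12
  Q 220.13.212.64: descend 110111000000110111010100010 ; hops seen [H0,H2,H3,H5] ; pick H5
  + 220.0.0.0/8 (H4) depth=8
  Q 206.6.237.206: descend 110 ; hops seen [H0] ; pick H0
  + 0.0.0.0/0 (H2) depth=0
  + 220.0.0.0/8 (H4) depth=8
  Q 220.0.1.32: descend 110111000000 ; hops seen [H2,H4,H2] ; pick H2
  + 68.224.151.80/28 (H4) depth=28
  Q 220.0.7.50: descend 110111000000 ; hops seen [H2,H4,H2] ; pick H2
  Q 220.0.0.91: descend 110111000000 ; hops seen [H2,H4,H2] ; pick H2
  Q 220.0.0.87: descend 110111000000 ; hops seen [H2,H4,H2] ; pick H2
  + 220.13.0.0/16 (H6) depth=16
  Q 220.13.54.69: descend 1101110000001101 ; hops seen [H2,H4,H2,H6] ; pick H6
  + 68.224.151.0/24 (H7) depth=24
  Q 68.224.151.62: descend 0100010011100000100101110 ; hops seen [H2,H7] ; pick H7
  + 220.0.0.0/10 (H5) depth=10
  Q 48.217.173.49: descend 0 ; hops seen [H2] ; pick H2
  + 68.224.151.87/32 (H6) depth=32
  + 220.0.0.0/6 (H5) depth=6
  del 220.13.0.0/16 (clear depth 16)

== LOOKUPS ==
["H5","no-route","H6","H5","H5","H0","H2","H2","H2","H2","H6","H7","H2"]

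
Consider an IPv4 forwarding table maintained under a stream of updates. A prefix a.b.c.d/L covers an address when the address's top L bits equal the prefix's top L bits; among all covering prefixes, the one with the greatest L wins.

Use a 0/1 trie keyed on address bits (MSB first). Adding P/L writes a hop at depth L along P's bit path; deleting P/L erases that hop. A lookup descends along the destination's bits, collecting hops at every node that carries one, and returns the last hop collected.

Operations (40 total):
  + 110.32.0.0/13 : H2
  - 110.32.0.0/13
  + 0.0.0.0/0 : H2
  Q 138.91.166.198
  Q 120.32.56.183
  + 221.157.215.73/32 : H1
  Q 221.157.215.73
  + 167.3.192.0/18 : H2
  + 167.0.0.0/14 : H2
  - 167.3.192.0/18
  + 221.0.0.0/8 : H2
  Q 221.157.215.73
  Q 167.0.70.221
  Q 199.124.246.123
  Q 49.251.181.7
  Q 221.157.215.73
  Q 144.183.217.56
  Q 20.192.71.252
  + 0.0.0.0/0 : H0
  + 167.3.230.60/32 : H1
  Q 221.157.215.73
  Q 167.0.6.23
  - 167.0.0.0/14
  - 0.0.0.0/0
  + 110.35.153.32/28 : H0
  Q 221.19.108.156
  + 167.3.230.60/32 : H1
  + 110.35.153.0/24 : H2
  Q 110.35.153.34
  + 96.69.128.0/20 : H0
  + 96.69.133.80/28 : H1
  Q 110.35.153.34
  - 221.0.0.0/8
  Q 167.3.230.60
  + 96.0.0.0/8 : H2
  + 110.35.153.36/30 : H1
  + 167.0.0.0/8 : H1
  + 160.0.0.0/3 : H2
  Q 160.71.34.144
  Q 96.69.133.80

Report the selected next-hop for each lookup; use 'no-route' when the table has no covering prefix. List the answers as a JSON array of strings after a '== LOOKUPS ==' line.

Trace:
  add 110.32.0.0/13 -> H2 at depth 13
  - 110.32.0.0/13 clear@13
  add 0.0.0.0/0 -> H2 at depth 0
  ? 138.91.166.198  path d0:H2  best=H2
  ? 120.32.56.183  path d0:H2→d1:-→d2:-→d3:-  best=H2
  add 221.157.215.73/32 -> H1 at depth 32
  ? 221.157.215.73  path d0:H2→d1:-→d2:-→d3:-→d4:-→d5:-→d6:-→d7:-→d8:-→d9:-→d10:-→d11:-→d12:-→d13:-→d14:-→d15:-→d16:-→d17:-→d18:-→d19:-→d20:-→d21:-→d22:-→d23:-→d24:-→d25:-→d26:-→d27:-→d28:-→d29:-→d30:-→d31:-→d32:H1  best=H1
  add 167.3.192.0/18 -> H2 at depth 18
  add 167.0.0.0/14 -> H2 at depth 14
  - 167.3.192.0/18 clear@18
  add 221.0.0.0/8 -> H2 at depth 8
  ? 221.157.215.73  path d0:H2→d1:-→d2:-→d3:-→d4:-→d5:-→d6:-→d7:-→d8:H2→d9:-→d10:-→d11:-→d12:-→d13:-→d14:-→d15:-→d16:-→d17:-→d18:-→d19:-→d20:-→d21:-→d22:-→d23:-→d24:-→d25:-→d26:-→d27:-→d28:-→d29:-→d30:-→d31:-→d32:H1  best=H1
  ? 167.0.70.221  path d0:H2→d1:-→d2:-→d3:-→d4:-→d5:-→d6:-→d7:-→d8:-→d9:-→d10:-→d11:-→d12:-→d13:-→d14:H2  best=H2
  ? 199.124.246.123  path d0:H2→d1:-→d2:-→d3:-  best=H2
  ? 49.251.181.7  path d0:H2→d1:-  best=H2
  ? 221.157.215.73  path d0:H2→d1:-→d2:-→d3:-→d4:-→d5:-→d6:-→d7:-→d8:H2→d9:-→d10:-→d11:-→d12:-→d13:-→d14:-→d15:-→d16:-→d17:-→d18:-→d19:-→d20:-→d21:-→d22:-→d23:-→d24:-→d25:-→d26:-→d27:-→d28:-→d29:-→d30:-→d31:-→d32:H1  best=H1
  ? 144.183.217.56  path d0:H2→d1:-→d2:-  best=H2
  ? 20.192.71.252  path d0:H2→d1:-  best=H2
  add 0.0.0.0/0 -> H0 at depth 0
  add 167.3.230.60/32 -> H1 at depth 32
  ? 221.157.215.73  path d0:H0→d1:-→d2:-→d3:-→d4:-→d5:-→d6:-→d7:-→d8:H2→d9:-→d10:-→d11:-→d12:-→d13:-→d14:-→d15:-→d16:-→d17:-→d18:-→d19:-→d20:-→d21:-→d22:-→d23:-→d24:-→d25:-→d26:-→d27:-→d28:-→d29:-→d30:-→d31:-→d32:H1  best=H1
  ? 167.0.6.23  path d0:H0→d1:-→d2:-→d3:-→d4:-→d5:-→d6:-→d7:-→d8:-→d9:-→d10:-→d11:-→d12:-→d13:-→d14:H2  best=H2
  - 167.0.0.0/14 clear@14
  - 0.0.0.0/0 clear@0
  add 110.35.153.32/28 -> H0 at depth 28
  ? 221.19.108.156  path d0:-→d1:-→d2:-→d3:-→d4:-→d5:-→d6:-→d7:-→d8:H2  best=H2
  add 167.3.230.60/32 -> H1 at depth 32
  add 110.35.153.0/24 -> H2 at depth 24
  ? 110.35.153.34  path d0:-→d1:-→d2:-→d3:-→d4:-→d5:-→d6:-→d7:-→d8:-→d9:-→d10:-→d11:-→d12:-→d13:-→d14:-→d15:-→d16:-→d17:-→d18:-→d19:-→d20:-→d21:-→d22:-→d23:-→d24:H2→d25:-→d26:-→d27:-→d28:H0  best=H0
  add 96.69.128.0/20 -> H0 at depth 20
  add 96.69.133.80/28 -> H1 at depth 28
  ? 110.35.153.34  path d0:-→d1:-→d2:-→d3:-→d4:-→d5:-→d6:-→d7:-→d8:-→d9:-→d10:-→d11:-→d12:-→d13:-→d14:-→d15:-→d16:-→d17:-→d18:-→d19:-→d20:-→d21:-→d22:-→d23:-→d24:H2→d25:-→d26:-→d27:-→d28:H0  best=H0
  - 221.0.0.0/8 clear@8
  ? 167.3.230.60  path d0:-→d1:-→d2:-→d3:-→d4:-→d5:-→d6:-→d7:-→d8:-→d9:-→d10:-→d11:-→d12:-→d13:-→d14:-→d15:-→d16:-→d17:-→d18:-→d19:-→d20:-→d21:-→d22:-→d23:-→d24:-→d25:-→d26:-→d27:-→d28:-→d29:-→d30:-→d31:-→d32:H1  best=H1
  add 96.0.0.0/8 -> H2 at depth 8
  add 110.35.153.36/30 -> H1 at depth 30
  add 167.0.0.0/8 -> H1 at depth 8
  add 160.0.0.0/3 -> H2 at depth 3
  ? 160.71.34.144  path d0:-→d1:-→d2:-→d3:H2→d4:-→d5:-  best=H2
  ? 96.69.133.80  path d0:-→d1:-→d2:-→d3:-→d4:-→d5:-→d6:-→d7:-→d8:H2→d9:-→d10:-→d11:-→d12:-→d13:-→d14:-→d15:-→d16:-→d17:-→d18:-→d19:-→d20:H0→d21:-→d22:-→d23:-→d24:-→d25:-→d26:-→d27:-→d28:H1  best=H1

== LOOKUPS ==
["H2","H2","H1","H1","H2","H2","H2","H1","H2","H2","H1","H2","H2","H0","H0","H1","H2","H1"]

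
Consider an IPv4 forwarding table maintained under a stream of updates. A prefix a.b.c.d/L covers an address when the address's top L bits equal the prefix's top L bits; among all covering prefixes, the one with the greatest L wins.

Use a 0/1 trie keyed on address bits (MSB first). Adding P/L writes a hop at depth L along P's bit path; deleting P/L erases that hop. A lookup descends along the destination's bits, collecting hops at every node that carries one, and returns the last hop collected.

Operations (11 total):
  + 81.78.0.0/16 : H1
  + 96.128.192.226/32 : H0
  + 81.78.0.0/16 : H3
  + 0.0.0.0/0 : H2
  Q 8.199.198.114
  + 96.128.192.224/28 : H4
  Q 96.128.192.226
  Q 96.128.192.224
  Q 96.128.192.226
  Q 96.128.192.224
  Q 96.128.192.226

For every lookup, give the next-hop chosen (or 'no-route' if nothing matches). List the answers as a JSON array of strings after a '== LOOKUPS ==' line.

Trace:
  + 81.78.0.0/16 (H1) depth=16
  + 96.128.192.226/32 (H0) depth=32
  + 81.78.0.0/16 (H3) depth=16
  + 0.0.0.0/0 (H2) depth=0
  ? 8.199.198.114  path d0:H2→d1:-  best=H2
  + 96.128.192.224/28 (H4) depth=28
  ? 96.128.192.226  path d0:H2→d1:-→d2:-→d3:-→d4:-→d5:-→d6:-→d7:-→d8:-→d9:-→d10:-→d11:-→d12:-→d13:-→d14:-→d15:-→d16:-→d17:-→d18:-→d19:-→d20:-→d21:-→d22:-→d23:-→d24:-→d25:-→d26:-→d27:-→d28:H4→d29:-→d30:-→d31:-→d32:H0  best=H0
  ? 96.128.192.224  path d0:H2→d1:-→d2:-→d3:-→d4:-→d5:-→d6:-→d7:-→d8:-→d9:-→d10:-→d11:-→d12:-→d13:-→d14:-→d15:-→d16:-→d17:-→d18:-→d19:-→d20:-→d21:-→d22:-→d23:-→d24:-→d25:-→d26:-→d27:-→d28:H4→d29:-→d30:-  best=H4
  ? 96.128.192.226  path d0:H2→d1:-→d2:-→d3:-→d4:-→d5:-→d6:-→d7:-→d8:-→d9:-→d10:-→d11:-→d12:-→d13:-→d14:-→d15:-→d16:-→d17:-→d18:-→d19:-→d20:-→d21:-→d22:-→d23:-→d24:-→d25:-→d26:-→d27:-→d28:H4→d29:-→d30:-→d31:-→d32:H0  best=H0
  ? 96.128.192.224  path d0:H2→d1:-→d2:-→d3:-→d4:-→d5:-→d6:-→d7:-→d8:-→d9:-→d10:-→d11:-→d12:-→d13:-→d14:-→d15:-→d16:-→d17:-→d18:-→d19:-→d20:-→d21:-→d22:-→d23:-→d24:-→d25:-→d26:-→d27:-→d28:H4→d29:-→d30:-  best=H4
  ? 96.128.192.226  path d0:H2→d1:-→d2:-→d3:-→d4:-→d5:-→d6:-→d7:-→d8:-→d9:-→d10:-→d11:-→d12:-→d13:-→d14:-→d15:-→d16:-→d17:-→d18:-→d19:-→d20:-→d21:-→d22:-→d23:-→d24:-→d25:-→d26:-→d27:-→d28:H4→d29:-→d30:-→d31:-→d32:H0  best=H0

== LOOKUPS ==
["H2","H0","H4","H0","H4","H0"]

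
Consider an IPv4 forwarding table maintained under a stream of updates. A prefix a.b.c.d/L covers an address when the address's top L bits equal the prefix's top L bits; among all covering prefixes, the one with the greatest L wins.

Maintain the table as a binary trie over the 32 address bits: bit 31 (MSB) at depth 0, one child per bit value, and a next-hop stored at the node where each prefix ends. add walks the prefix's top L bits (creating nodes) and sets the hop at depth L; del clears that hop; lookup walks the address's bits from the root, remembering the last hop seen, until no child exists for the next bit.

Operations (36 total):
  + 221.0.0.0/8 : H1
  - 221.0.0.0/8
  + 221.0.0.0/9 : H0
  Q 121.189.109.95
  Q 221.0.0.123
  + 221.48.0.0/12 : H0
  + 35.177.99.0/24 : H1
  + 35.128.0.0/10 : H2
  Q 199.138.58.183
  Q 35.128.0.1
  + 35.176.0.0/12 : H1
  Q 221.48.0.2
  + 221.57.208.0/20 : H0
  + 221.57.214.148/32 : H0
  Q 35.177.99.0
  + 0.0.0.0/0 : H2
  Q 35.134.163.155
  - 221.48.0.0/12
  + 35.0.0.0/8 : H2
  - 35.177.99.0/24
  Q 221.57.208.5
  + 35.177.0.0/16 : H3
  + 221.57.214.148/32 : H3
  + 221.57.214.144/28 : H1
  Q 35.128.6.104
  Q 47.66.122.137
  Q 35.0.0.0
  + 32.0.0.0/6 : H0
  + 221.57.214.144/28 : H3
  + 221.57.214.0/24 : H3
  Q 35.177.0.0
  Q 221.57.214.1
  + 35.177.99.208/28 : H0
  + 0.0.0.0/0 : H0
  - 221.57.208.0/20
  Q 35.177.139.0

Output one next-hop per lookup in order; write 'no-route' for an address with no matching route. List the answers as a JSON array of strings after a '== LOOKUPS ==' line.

Trace:
  + 221.0.0.0/8 (H1) depth=8
  - 221.0.0.0/8 clear@8
  + 221.0.0.0/9 (H0) depth=9
  ? 121.189.109.95  path d0:-  best=no-route
  ? 221.0.0.123  path d0:-→d1:-→d2:-→d3:-→d4:-→d5:-→d6:-→d7:-→d8:-→d9:H0  best=H0
  + 221.48.0.0/12 (H0) depth=12
  + 35.177.99.0/24 (H1) depth=24
  + 35.128.0.0/10 (H2) depth=10
  ? 199.138.58.183  path d0:-→d1:-→d2:-→d3:-  best=no-route
  ? 35.128.0.1  path d0:-→d1:-→d2:-→d3:-→d4:-→d5:-→d6:-→d7:-→d8:-→d9:-→d10:H2  best=H2
  + 35.176.0.0/12 (H1) depth=12
  ? 221.48.0.2  path d0:-→d1:-→d2:-→d3:-→d4:-→d5:-→d6:-→d7:-→d8:-→d9:H0→d10:-→d11:-→d12:H0  best=H0
  + 221.57.208.0/20 (H0) depth=20
  + 221.57.214.148/32 (H0) depth=32
  ? 35.177.99.0  path d0:-→d1:-→d2:-→d3:-→d4:-→d5:-→d6:-→d7:-→d8:-→d9:-→d10:H2→d11:-→d12:H1→d13:-→d14:-→d15:-→d16:-→d17:-→d18:-→d19:-→d20:-→d21:-→d22:-→d23:-→d24:H1  best=H1
  + 0.0.0.0/0 (H2) depth=0
  ? 35.134.163.155  path d0:H2→d1:-→d2:-→d3:-→d4:-→d5:-→d6:-→d7:-→d8:-→d9:-→d10:H2  best=H2
  - 221.48.0.0/12 clear@12
  + 35.0.0.0/8 (H2) depth=8
  - 35.177.99.0/24 clear@24
  ? 221.57.208.5  path d0:H2→d1:-→d2:-→d3:-→d4:-→d5:-→d6:-→d7:-→d8:-→d9:H0→d10:-→d11:-→d12:-→d13:-→d14:-→d15:-→d16:-→d17:-→d18:-→d19:-→d20:H0→d21:-  best=H0
  + 35.177.0.0/16 (H3) depth=16
  + 221.57.214.148/32 (H3) depth=32
  + 221.57.214.144/28 (H1) depth=28
  ? 35.128.6.104  path d0:H2→d1:-→d2:-→d3:-→d4:-→d5:-→d6:-→d7:-→d8:H2→d9:-→d10:H2  best=H2
  ? 47.66.122.137  path d0:H2→d1:-→d2:-→d3:-→d4:-  best=H2
  ? 35.0.0.0  path d0:H2→d1:-→d2:-→d3:-→d4:-→d5:-→d6:-→d7:-→d8:H2  best=H2
  + 32.0.0.0/6 (H0) depth=6
  + 221.57.214.144/28 (H3) depth=28
  + 221.57.214.0/24 (H3) depth=24
  ? 35.177.0.0  path d0:H2→d1:-→d2:-→d3:-→d4:-→d5:-→d6:H0→d7:-→d8:H2→d9:-→d10:H2→d11:-→d12:H1→d13:-→d14:-→d15:-→d16:H3→d17:-  best=H3
  ? 221.57.214.1  path d0:H2→d1:-→d2:-→d3:-→d4:-→d5:-→d6:-→d7:-→d8:-→d9:H0→d10:-→d11:-→d12:-→d13:-→d14:-→d15:-→d16:-→d17:-→d18:-→d19:-→d20:H0→d21:-→d22:-→d23:-→d24:H3  best=H3
  + 35.177.99.208/28 (H0) depth=28
  + 0.0.0.0/0 (H0) depth=0
  - 221.57.208.0/20 clear@20
  ? 35.177.139.0  path d0:H0→d1:-→d2:-→d3:-→d4:-→d5:-→d6:H0→d7:-→d8:H2→d9:-→d10:H2→d11:-→d12:H1→d13:-→d14:-→d15:-→d16:H3  best=H3

== LOOKUPS ==
["no-route","H0","no-route","H2","H0","H1","H2","H0","H2","H2","H2","H3","H3","H3"]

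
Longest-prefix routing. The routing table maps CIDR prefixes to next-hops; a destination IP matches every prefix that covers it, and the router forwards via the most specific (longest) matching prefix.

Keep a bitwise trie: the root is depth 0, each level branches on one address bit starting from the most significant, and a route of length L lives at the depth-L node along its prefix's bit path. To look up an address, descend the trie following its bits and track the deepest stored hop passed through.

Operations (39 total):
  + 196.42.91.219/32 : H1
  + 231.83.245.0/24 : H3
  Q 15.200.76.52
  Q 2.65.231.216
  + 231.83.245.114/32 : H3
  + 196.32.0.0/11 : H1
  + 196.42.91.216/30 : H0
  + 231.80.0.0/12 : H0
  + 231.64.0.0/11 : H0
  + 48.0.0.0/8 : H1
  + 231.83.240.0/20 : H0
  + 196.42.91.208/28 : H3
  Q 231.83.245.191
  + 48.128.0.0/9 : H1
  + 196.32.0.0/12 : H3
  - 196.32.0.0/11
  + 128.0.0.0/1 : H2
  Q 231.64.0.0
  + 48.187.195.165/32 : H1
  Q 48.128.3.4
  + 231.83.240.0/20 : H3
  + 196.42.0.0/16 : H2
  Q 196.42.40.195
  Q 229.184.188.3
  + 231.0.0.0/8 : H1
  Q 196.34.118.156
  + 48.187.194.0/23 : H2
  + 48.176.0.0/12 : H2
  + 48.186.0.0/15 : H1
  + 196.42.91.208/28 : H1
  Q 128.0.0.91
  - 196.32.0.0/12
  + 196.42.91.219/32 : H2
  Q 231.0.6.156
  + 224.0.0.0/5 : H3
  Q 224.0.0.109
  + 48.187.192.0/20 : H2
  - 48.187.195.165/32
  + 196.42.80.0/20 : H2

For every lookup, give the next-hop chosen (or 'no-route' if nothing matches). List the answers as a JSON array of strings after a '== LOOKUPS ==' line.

Process each operation:
  add 196.42.91.219/32 -> H1 at depth 32
  add 231.83.245.0/24 -> H3 at depth 24
  lookup 15.200.76.52: bits ε walk d0:- -> no-route
  lookup 2.65.231.216: bits ε walk d0:- -> no-route
  add 231.83.245.114/32 -> H3 at depth 32
  add 196.32.0.0/11 -> H1 at depth 11
  add 196.42.91.216/30 -> H0 at depth 30
  add 231.80.0.0/12 -> H0 at depth 12
  add 231.64.0.0/11 -> H0 at depth 11
  add 48.0.0.0/8 -> H1 at depth 8
  add 231.83.240.0/20 -> H0 at depth 20
  add 196.42.91.208/28 -> H3 at depth 28
  lookup 231.83.245.191: bits 111001110101001111110101 walk d0:-→d1:-→d2:-→d3:-→d4:-→d5:-→d6:-→d7:-→d8:-→d9:-→d10:-→d11:H0→d12:H0→d13:-→d14:-→d15:-→d16:-→d17:-→d18:-→d19:-→d20:H0→d21:-→d22:-→d23:-→d24:H3 -> H3
  add 48.128.0.0/9 -> H1 at depth 9
  add 196.32.0.0/12 -> H3 at depth 12
  del 196.32.0.0/11 (clear depth 11)
  add 128.0.0.0/1 -> H2 at depth 1
  lookup 231.64.0.0: bits 11100111010 walk d0:-→d1:H2→d2:-→d3:-→d4:-→d5:-→d6:-→d7:-→d8:-→d9:-→d10:-→d11:H0 -> H0
  add 48.187.195.165/32 -> H1 at depth 32
  lookup 48.128.3.4: bits 0011000010 walk d0:-→d1:-→d2:-→d3:-→d4:-→d5:-→d6:-→d7:-→d8:H1→d9:H1→d10:- -> H1
  add 231.83.240.0/20 -> H3 at depth 20
  add 196.42.0.0/16 -> H2 at depth 16
  lookup 196.42.40.195: bits 11000100001010100 walk d0:-→d1:H2→d2:-→d3:-→d4:-→d5:-→d6:-→d7:-→d8:-→d9:-→d10:-→d11:-→d12:H3→d13:-→d14:-→d15:-→d16:H2→d17:- -> H2
  lookup 229.184.188.3: bits 111001 walk d0:-→d1:H2→d2:-→d3:-→d4:-→d5:-→d6:- -> H2
  add 231.0.0.0/8 -> H1 at depth 8
  lookup 196.34.118.156: bits 110001000010 walk d0:-→d1:H2→d2:-→d3:-→d4:-→d5:-→d6:-→d7:-→d8:-→d9:-→d10:-→d11:-→d12:H3 -> H3
  add 48.187.194.0/23 -> H2 at depth 23
  add 48.176.0.0/12 -> H2 at depth 12
  add 48.186.0.0/15 -> H1 at depth 15
  add 196.42.91.208/28 -> H1 at depth 28
  lookup 128.0.0.91: bits 1 walk d0:-→d1:H2 -> H2
  del 196.32.0.0/12 (clear depth 12)
  add 196.42.91.219/32 -> H2 at depth 32
  lookup 231.0.6.156: bits 111001110 walk d0:-→d1:H2→d2:-→d3:-→d4:-→d5:-→d6:-→d7:-→d8:H1→d9:- -> H1
  add 224.0.0.0/5 -> H3 at depth 5
  lookup 224.0.0.109: bits 11100 walk d0:-→d1:H2→d2:-→d3:-→d4:-→d5:H3 -> H3
  add 48.187.192.0/20 -> H2 at depth 20
  del 48.187.195.165/32 (clear depth 32)
  add 196.42.80.0/20 -> H2 at depth 20

== LOOKUPS ==
["no-route","no-route","H3","H0","H1","H2","H2","H3","H2","H1","H3"]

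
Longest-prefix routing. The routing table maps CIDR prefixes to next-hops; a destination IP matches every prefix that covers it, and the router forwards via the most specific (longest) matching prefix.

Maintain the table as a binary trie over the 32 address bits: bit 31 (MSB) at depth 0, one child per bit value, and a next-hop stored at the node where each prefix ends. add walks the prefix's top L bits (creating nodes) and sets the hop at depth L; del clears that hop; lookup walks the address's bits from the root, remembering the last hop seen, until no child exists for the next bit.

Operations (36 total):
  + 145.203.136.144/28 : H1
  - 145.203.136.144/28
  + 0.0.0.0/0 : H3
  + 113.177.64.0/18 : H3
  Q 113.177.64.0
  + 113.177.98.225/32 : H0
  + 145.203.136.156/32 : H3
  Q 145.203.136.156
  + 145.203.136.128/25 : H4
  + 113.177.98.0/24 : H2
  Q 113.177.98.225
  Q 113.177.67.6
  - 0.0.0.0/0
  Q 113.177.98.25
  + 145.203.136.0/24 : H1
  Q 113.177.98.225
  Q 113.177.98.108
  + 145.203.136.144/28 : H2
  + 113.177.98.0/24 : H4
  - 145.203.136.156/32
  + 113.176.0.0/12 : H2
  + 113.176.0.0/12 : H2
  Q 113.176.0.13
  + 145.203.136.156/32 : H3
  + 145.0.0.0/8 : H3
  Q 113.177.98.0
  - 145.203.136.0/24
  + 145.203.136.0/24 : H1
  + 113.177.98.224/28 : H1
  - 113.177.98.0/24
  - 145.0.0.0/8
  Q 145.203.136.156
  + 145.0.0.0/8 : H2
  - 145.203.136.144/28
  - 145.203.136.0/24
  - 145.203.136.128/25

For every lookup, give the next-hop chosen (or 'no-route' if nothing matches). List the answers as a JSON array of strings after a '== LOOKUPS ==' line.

Apply in order:
  + 145.203.136.144/28 (H1) depth=28
  - 145.203.136.144/28 clear@28
  + 0.0.0.0/0 (H3) depth=0
  + 113.177.64.0/18 (H3) depth=18
  Q 113.177.64.0: descend 011100011011000101 ; hops seen [H3,H3] ; pick H3
  + 113.177.98.225/32 (H0) depth=32
  + 145.203.136.156/32 (H3) depth=32
  Q 145.203.136.156: descend 10010001110010111000100010011100 ; hops seen [H3,H3] ; pick H3
  + 145.203.136.128/25 (H4) depth=25
  + 113.177.98.0/24 (H2) depth=24
  Q 113.177.98.225: descend 01110001101100010110001011100001 ; hops seen [H3,H3,H2,H0] ; pick H0
  Q 113.177.67.6: descend 011100011011000101 ; hops seen [H3,H3] ; pick H3
  - 0.0.0.0/0 clear@0
  Q 113.177.98.25: descend 011100011011000101100010 ; hops seen [H3,H2] ; pick H2
  + 145.203.136.0/24 (H1) depth=24
  Q 113.177.98.225: descend 01110001101100010110001011100001 ; hops seen [H3,H2,H0] ; pick H0
  Q 113.177.98.108: descend 011100011011000101100010 ; hops seen [H3,H2] ; pick H2
  + 145.203.136.144/28 (H2) depth=28
  + 113.177.98.0/24 (H4) depth=24
  - 145.203.136.156/32 clear@32
  + 113.176.0.0/12 (H2) depth=12
  + 113.176.0.0/12 (H2) depth=12
  Q 113.176.0.13: descend 011100011011000 ; hops seen [H2] ; pick H2
  + 145.203.136.156/32 (H3) depth=32
  + 145.0.0.0/8 (H3) depth=8
  Q 113.177.98.0: descend 011100011011000101100010 ; hops seen [H2,H3,H4] ; pick H4
  - 145.203.136.0/24 clear@24
  + 145.203.136.0/24 (H1) depth=24
  + 113.177.98.224/28 (H1) depth=28
  - 113.177.98.0/24 clear@24
  - 145.0.0.0/8 clear@8
  Q 145.203.136.156: descend 10010001110010111000100010011100 ; hops seen [H1,H4,H2,H3] ; pick H3
  + 145.0.0.0/8 (H2) depth=8
  - 145.203.136.144/28 clear@28
  - 145.203.136.0/24 clear@24
  - 145.203.136.128/25 clear@25

== LOOKUPS ==
["H3","H3","H0","H3","H2","H0","H2","H2","H4","H3"]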